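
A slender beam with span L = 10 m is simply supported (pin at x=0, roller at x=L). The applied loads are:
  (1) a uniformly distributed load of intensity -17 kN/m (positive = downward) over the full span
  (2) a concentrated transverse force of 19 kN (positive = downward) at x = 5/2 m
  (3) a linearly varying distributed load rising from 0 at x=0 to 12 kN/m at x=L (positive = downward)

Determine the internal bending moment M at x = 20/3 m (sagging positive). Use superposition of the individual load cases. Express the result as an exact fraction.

Load 1 — uniform load w=-17 kN/m over full span:
  M_1 = wx(L-x)/2 = (-17)·(20/3)·(10-(20/3))/2 = -1700/9 kN·m
Load 2 — point force P=19 kN at a=5/2 m (b=L-a=15/2):
  M_2 = Pa(L-x)/L  [x>a] = 19·(5/2)·(10-(20/3))/10 = 95/6 kN·m
Load 3 — triangular load w₀=12 kN/m (0→w₀ over full span):
  M_3 = w₀Lx/6 - w₀x³/(6L) = 12·10·(20/3)/6 - 12·(20/3)³/(6·10) = 2000/27 kN·m
Superposition: M = Σ M_i = -5345/54 kN·m ≈ -98.981481 kN·m

M(20/3) = -5345/54 kN·m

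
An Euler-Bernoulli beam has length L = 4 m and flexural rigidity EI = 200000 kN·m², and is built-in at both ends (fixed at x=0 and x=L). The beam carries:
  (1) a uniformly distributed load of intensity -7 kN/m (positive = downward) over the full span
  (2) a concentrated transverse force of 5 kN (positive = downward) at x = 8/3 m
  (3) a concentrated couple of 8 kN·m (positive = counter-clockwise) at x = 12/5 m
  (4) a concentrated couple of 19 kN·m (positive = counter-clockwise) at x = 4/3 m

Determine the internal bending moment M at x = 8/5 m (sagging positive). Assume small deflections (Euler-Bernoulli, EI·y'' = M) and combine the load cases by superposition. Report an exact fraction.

M(8/5) = -34873/3375 kN·m

Load 1 — uniform load w=-7 kN/m over full span:
  M_1 = wLx/2 - wL²/12 - wx²/2 = (-7)·4·(8/5)/2 - (-7)·4²/12 - (-7)·(8/5)²/2 = -308/75 kN·m
Load 2 — point force P=5 kN at a=8/3 m (b=L-a=4/3):
  M_2 = Pb²(3a+b)x/L³ - Pab²/L²  [x≤a] = 5·(4/3)²·(3·(8/3)+(4/3))·(8/5)/4³ - 5·(8/3)·(4/3)²/4² = 16/27 kN·m
Load 3 — applied couple M₀=8 kN·m at a=12/5 m (b=L-a=8/5):
  M_3 = R_Ax - M_A  [x≤a] with R_A=72/25, M_A=64/25 = (72/25)·(8/5) - (64/25) = 256/125 kN·m
Load 4 — applied couple M₀=19 kN·m at a=4/3 m (b=L-a=8/3):
  M_4 = R_Ax - M_A - M₀  [x>a] with R_A=19/3, M_A=0 = (19/3)·(8/5) - 0 - 19 = -133/15 kN·m
Superposition: M = Σ M_i = -34873/3375 kN·m ≈ -10.332741 kN·m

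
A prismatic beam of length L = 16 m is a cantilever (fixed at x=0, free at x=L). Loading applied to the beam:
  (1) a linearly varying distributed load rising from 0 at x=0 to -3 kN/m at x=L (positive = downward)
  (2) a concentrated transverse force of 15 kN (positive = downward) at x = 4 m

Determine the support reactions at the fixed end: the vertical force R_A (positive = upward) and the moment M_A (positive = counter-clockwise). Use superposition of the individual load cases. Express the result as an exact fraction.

Load 1 — triangular load w₀=-3 kN/m (0→w₀ over full span):
  R_A = w₀L/2 = (-3)·16/2 = -24 kN
  M_A = w₀L²/3 = (-3)·16²/3 = -256 kN·m
Load 2 — point force P=15 kN at a=4 m (b=L-a=12):
  R_A = P = 15 kN
  M_A = Pa = 15·4 = 60 kN·m
Superposition: R_A = -9 kN, M_A = -196 kN·m

R_A = -9 kN, M_A = -196 kN·m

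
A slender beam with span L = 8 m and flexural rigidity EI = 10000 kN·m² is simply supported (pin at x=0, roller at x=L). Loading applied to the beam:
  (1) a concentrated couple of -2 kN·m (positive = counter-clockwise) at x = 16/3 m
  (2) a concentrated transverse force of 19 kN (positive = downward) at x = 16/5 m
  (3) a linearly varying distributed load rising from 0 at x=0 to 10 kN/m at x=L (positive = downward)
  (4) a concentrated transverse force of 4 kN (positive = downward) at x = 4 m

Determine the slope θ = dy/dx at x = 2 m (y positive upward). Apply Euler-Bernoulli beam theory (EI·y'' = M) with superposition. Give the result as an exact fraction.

Load 1 — applied couple M₀=-2 kN·m at a=16/3 m (b=L-a=8/3):
  θ_1 = (M₀x²/(2L)+C₁)/EI  [x≤a] with C₁=M₀(3b²-L²)/(6L)=16/9 = ((-2)·2²/(2·8)+(16/9))/10000 = 23/180000 rad
Load 2 — point force P=19 kN at a=16/5 m (b=L-a=24/5):
  θ_2 = -Pb(L²-b²-3x²)/(6LEI)  [x≤a] = -19·(24/5)·(8²-(24/5)²-3·2²)/(6·8·10000) = -3439/625000 rad
Load 3 — triangular load w₀=10 kN/m (0→w₀ over full span):
  θ_3 = -w₀(7L⁴-30L²x²+15x⁴)/(360LEI) = -10·(7·8⁴-30·8²·2²+15·2⁴)/(360·8·10000) = -1327/180000 rad
Load 4 — point force P=4 kN at a=4 m (b=L-a=4):
  θ_4 = -Pb(L²-b²-3x²)/(6LEI)  [x≤a] = -4·4·(8²-4²-3·2²)/(6·8·10000) = -3/2500 rad
Superposition: θ = Σ θ_i = -78451/5625000 rad ≈ -0.013947 rad

θ(2) = -78451/5625000 rad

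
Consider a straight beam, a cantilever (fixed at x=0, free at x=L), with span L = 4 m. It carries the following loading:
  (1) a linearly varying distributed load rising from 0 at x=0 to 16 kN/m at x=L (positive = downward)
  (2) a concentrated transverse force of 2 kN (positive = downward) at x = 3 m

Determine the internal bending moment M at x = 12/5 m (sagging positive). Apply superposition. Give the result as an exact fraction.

M(12/5) = -7106/375 kN·m

Load 1 — triangular load w₀=16 kN/m (0→w₀ over full span):
  M_1 = w₀Lx/2 - w₀L²/3 - w₀x³/(6L) = 16·4·(12/5)/2 - 16·4²/3 - 16·(12/5)³/(6·4) = -6656/375 kN·m
Load 2 — point force P=2 kN at a=3 m (b=L-a=1):
  M_2 = -P(a-x)  [x≤a] = -2·(3-(12/5)) = -6/5 kN·m
Superposition: M = Σ M_i = -7106/375 kN·m ≈ -18.949333 kN·m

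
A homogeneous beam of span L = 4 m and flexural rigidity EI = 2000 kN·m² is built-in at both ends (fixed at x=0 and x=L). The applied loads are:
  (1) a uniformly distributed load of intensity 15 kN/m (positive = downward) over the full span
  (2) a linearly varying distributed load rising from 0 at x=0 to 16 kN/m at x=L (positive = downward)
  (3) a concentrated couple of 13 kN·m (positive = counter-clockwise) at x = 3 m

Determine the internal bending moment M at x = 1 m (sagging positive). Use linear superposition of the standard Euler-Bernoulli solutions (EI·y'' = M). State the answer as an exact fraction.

Load 1 — uniform load w=15 kN/m over full span:
  M_1 = wLx/2 - wL²/12 - wx²/2 = 15·4·1/2 - 15·4²/12 - 15·1²/2 = 5/2 kN·m
Load 2 — triangular load w₀=16 kN/m (0→w₀ over full span):
  M_2 = 3w₀Lx/20 - w₀L²/30 - w₀x³/(6L) = 3·16·4·1/20 - 16·4²/30 - 16·1³/(6·4) = 2/5 kN·m
Load 3 — applied couple M₀=13 kN·m at a=3 m (b=L-a=1):
  M_3 = R_Ax - M_A  [x≤a] with R_A=117/32, M_A=65/16 = (117/32)·1 - (65/16) = -13/32 kN·m
Superposition: M = Σ M_i = 399/160 kN·m ≈ 2.493750 kN·m

M(1) = 399/160 kN·m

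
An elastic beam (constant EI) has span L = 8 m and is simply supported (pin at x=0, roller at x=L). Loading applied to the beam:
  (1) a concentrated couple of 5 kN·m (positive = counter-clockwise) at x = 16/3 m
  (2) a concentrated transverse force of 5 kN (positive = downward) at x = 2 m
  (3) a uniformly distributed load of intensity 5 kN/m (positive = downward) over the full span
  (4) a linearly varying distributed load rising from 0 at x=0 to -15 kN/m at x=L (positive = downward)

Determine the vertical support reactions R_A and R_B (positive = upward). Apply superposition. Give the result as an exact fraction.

Load 1 — applied couple M₀=5 kN·m at a=16/3 m (b=L-a=8/3):
  R_A = M₀/L = 5/8 kN
  R_B = -M₀/L = -5/8 kN
Load 2 — point force P=5 kN at a=2 m (b=L-a=6):
  R_A = Pb/L = 5·6/8 = 15/4 kN
  R_B = Pa/L = 5·2/8 = 5/4 kN
Load 3 — uniform load w=5 kN/m over full span:
  R_A = wL/2 = 5·8/2 = 20 kN
  R_B = wL/2 = 5·8/2 = 20 kN
Load 4 — triangular load w₀=-15 kN/m (0→w₀ over full span):
  R_A = w₀L/6 = (-15)·8/6 = -20 kN
  R_B = w₀L/3 = (-15)·8/3 = -40 kN
Superposition: R_A = 35/8 kN, R_B = -155/8 kN

R_A = 35/8 kN, R_B = -155/8 kN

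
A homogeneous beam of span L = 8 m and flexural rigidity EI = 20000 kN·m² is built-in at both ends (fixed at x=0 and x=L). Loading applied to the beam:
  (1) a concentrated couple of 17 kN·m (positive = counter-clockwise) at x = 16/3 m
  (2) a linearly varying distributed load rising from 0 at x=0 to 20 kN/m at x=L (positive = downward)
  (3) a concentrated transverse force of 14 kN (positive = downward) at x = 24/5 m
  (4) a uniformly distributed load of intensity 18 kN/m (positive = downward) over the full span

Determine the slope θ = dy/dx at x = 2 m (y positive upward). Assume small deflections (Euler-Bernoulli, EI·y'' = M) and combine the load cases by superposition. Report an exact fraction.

θ(2) = -24059/3750000 rad

Load 1 — applied couple M₀=17 kN·m at a=16/3 m (b=L-a=8/3):
  θ_1 = (R_Ax²/2 - M_Ax)/EI  [x≤a] with R_A=17/6, M_A=17/3 = ((17/6)·2²/2 - (17/3)·2)/20000 = -17/60000 rad
Load 2 — triangular load w₀=20 kN/m (0→w₀ over full span):
  θ_2 = -w₀(2x(L-x)(L-2x)(x+2L)+x²(L-x)²)/(120LEI) = -20·(2·2·(8-2)·(8-2·2)·(2+2·8)+2²·(8-2)²)/(120·8·20000) = -39/20000 rad
Load 3 — point force P=14 kN at a=24/5 m (b=L-a=16/5):
  θ_3 = -Pb²x(2aL-(3a+b)x)/(2L³EI)  [x≤a] = -14·(16/5)²·2·(2·(24/5)·8-(3·(24/5)+(16/5))·2)/(2·8³·20000) = -91/156250 rad
Load 4 — uniform load w=18 kN/m over full span:
  θ_4 = -wx(L-x)(L-2x)/(12EI) = -18·2·(8-2)·(8-2·2)/(12·20000) = -9/2500 rad
Superposition: θ = Σ θ_i = -24059/3750000 rad ≈ -0.006416 rad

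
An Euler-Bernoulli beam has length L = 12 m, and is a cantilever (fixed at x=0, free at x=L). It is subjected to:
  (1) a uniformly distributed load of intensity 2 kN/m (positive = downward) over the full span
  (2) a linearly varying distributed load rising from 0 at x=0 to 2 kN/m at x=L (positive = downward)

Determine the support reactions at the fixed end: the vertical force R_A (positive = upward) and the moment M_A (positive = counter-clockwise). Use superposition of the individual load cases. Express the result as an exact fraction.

Load 1 — uniform load w=2 kN/m over full span:
  R_A = wL = 2·12 = 24 kN
  M_A = wL²/2 = 2·12²/2 = 144 kN·m
Load 2 — triangular load w₀=2 kN/m (0→w₀ over full span):
  R_A = w₀L/2 = 2·12/2 = 12 kN
  M_A = w₀L²/3 = 2·12²/3 = 96 kN·m
Superposition: R_A = 36 kN, M_A = 240 kN·m

R_A = 36 kN, M_A = 240 kN·m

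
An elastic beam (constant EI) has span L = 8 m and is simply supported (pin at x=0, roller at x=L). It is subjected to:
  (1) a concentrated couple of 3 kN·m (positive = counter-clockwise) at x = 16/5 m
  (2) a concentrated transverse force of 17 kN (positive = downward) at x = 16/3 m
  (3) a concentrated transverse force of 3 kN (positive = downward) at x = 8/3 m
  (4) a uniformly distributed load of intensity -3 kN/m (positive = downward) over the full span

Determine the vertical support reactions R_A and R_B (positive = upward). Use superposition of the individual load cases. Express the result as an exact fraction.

Load 1 — applied couple M₀=3 kN·m at a=16/5 m (b=L-a=24/5):
  R_A = M₀/L = 3/8 kN
  R_B = -M₀/L = -3/8 kN
Load 2 — point force P=17 kN at a=16/3 m (b=L-a=8/3):
  R_A = Pb/L = 17·(8/3)/8 = 17/3 kN
  R_B = Pa/L = 17·(16/3)/8 = 34/3 kN
Load 3 — point force P=3 kN at a=8/3 m (b=L-a=16/3):
  R_A = Pb/L = 3·(16/3)/8 = 2 kN
  R_B = Pa/L = 3·(8/3)/8 = 1 kN
Load 4 — uniform load w=-3 kN/m over full span:
  R_A = wL/2 = (-3)·8/2 = -12 kN
  R_B = wL/2 = (-3)·8/2 = -12 kN
Superposition: R_A = -95/24 kN, R_B = -1/24 kN

R_A = -95/24 kN, R_B = -1/24 kN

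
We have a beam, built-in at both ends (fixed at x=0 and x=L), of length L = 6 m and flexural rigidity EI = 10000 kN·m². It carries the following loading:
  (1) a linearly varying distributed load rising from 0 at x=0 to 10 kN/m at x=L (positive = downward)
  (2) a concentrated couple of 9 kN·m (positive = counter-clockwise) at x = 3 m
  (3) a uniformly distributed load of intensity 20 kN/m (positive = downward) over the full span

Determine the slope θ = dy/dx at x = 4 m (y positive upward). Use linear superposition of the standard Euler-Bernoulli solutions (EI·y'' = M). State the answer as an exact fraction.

Load 1 — triangular load w₀=10 kN/m (0→w₀ over full span):
  θ_1 = -w₀(2x(L-x)(L-2x)(x+2L)+x²(L-x)²)/(120LEI) = -10·(2·4·(6-4)·(6-2·4)·(4+2·6)+4²·(6-4)²)/(120·6·10000) = 7/11250 rad
Load 2 — applied couple M₀=9 kN·m at a=3 m (b=L-a=3):
  θ_2 = (R_Ax²/2 - M_Ax - M₀(x-a))/EI  [x>a] with R_A=9/4, M_A=9/4 = ((9/4)·4²/2 - (9/4)·4 - 9·(4-3))/10000 = 0 rad
Load 3 — uniform load w=20 kN/m over full span:
  θ_3 = -wx(L-x)(L-2x)/(12EI) = -20·4·(6-4)·(6-2·4)/(12·10000) = 1/375 rad
Superposition: θ = Σ θ_i = 37/11250 rad ≈ 0.003289 rad

θ(4) = 37/11250 rad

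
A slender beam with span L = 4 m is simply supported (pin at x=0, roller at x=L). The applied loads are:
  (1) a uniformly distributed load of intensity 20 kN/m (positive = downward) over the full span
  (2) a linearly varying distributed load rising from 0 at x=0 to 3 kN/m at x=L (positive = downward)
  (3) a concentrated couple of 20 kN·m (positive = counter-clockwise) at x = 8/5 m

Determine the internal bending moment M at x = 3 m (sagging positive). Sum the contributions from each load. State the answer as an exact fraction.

M(3) = 221/8 kN·m

Load 1 — uniform load w=20 kN/m over full span:
  M_1 = wx(L-x)/2 = 20·3·(4-3)/2 = 30 kN·m
Load 2 — triangular load w₀=3 kN/m (0→w₀ over full span):
  M_2 = w₀Lx/6 - w₀x³/(6L) = 3·4·3/6 - 3·3³/(6·4) = 21/8 kN·m
Load 3 — applied couple M₀=20 kN·m at a=8/5 m (b=L-a=12/5):
  M_3 = M₀x/L - M₀  [x>a] = 20·3/4 - 20 = -5 kN·m
Superposition: M = Σ M_i = 221/8 kN·m ≈ 27.625000 kN·m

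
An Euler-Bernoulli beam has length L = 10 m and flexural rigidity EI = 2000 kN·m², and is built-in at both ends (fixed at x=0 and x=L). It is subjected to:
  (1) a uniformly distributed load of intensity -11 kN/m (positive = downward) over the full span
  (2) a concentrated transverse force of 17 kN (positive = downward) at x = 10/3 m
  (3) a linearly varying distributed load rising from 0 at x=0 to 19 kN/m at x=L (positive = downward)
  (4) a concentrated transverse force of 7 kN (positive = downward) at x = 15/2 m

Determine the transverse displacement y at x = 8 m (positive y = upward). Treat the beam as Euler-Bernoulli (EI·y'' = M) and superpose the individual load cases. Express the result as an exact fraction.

Load 1 — uniform load w=-11 kN/m over full span:
  y_1 = -wx²(L-x)²/(24EI) = -(-11)·8²·(10-8)²/(24·2000) = 22/375 m
Load 2 — point force P=17 kN at a=10/3 m (b=L-a=20/3):
  y_2 = -Pa²(L-x)²(3bL-(3b+a)(L-x))/(6L³EI)  [x>a] = -17·(10/3)²·(10-8)²·(3·(20/3)·10-(3·(20/3)+(10/3))·(10-8))/(6·10³·2000) = -391/40500 m
Load 3 — triangular load w₀=19 kN/m (0→w₀ over full span):
  y_3 = -w₀x²(L-x)²(x+2L)/(120LEI) = -19·8²·(10-8)²·(8+2·10)/(120·10·2000) = -532/9375 m
Load 4 — point force P=7 kN at a=15/2 m (b=L-a=5/2):
  y_4 = -Pa²(L-x)²(3bL-(3b+a)(L-x))/(6L³EI)  [x>a] = -7·(15/2)²·(10-8)²·(3·(5/2)·10-(3·(5/2)+(15/2))·(10-8))/(6·10³·2000) = -189/32000 m
Superposition: y = Σ y_i = -883909/64800000 m ≈ -0.013641 m

y(8) = -883909/64800000 m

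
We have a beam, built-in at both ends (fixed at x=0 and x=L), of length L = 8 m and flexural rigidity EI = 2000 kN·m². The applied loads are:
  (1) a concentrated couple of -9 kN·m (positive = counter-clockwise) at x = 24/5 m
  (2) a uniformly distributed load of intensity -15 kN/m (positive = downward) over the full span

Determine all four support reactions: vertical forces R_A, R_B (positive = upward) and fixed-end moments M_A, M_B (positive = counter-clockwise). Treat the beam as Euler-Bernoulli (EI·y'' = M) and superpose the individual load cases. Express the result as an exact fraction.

R_A = -3081/50 kN, M_A = -2072/25 kN·m, R_B = -2919/50 kN, M_B = 1973/25 kN·m

Load 1 — applied couple M₀=-9 kN·m at a=24/5 m (b=L-a=16/5):
  R_A = 6M₀ab/L³ = 6·(-9)·(24/5)·(16/5)/8³ = -81/50 kN
  M_A = M₀b(2a-b)/L² = (-9)·(16/5)·(2·(24/5)-(16/5))/8² = -72/25 kN·m
  R_B = -6M₀ab/L³ = -6·(-9)·(24/5)·(16/5)/8³ = 81/50 kN
  M_B = M₀a(2b-a)/L² = (-9)·(24/5)·(2·(16/5)-(24/5))/8² = -27/25 kN·m
Load 2 — uniform load w=-15 kN/m over full span:
  R_A = wL/2 = (-15)·8/2 = -60 kN
  M_A = wL²/12 = (-15)·8²/12 = -80 kN·m
  R_B = wL/2 = (-15)·8/2 = -60 kN
  M_B = -wL²/12 = -(-15)·8²/12 = 80 kN·m
Superposition: R_A = -3081/50 kN, M_A = -2072/25 kN·m, R_B = -2919/50 kN, M_B = 1973/25 kN·m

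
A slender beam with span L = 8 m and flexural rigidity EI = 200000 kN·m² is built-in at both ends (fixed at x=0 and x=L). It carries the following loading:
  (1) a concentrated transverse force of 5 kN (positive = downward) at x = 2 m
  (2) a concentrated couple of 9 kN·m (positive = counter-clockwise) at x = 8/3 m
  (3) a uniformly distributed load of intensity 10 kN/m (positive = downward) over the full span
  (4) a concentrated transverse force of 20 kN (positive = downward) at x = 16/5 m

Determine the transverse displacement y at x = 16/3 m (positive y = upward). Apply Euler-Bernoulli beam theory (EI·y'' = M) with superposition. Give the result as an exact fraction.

y(16/3) = -174527/303750000 m

Load 1 — point force P=5 kN at a=2 m (b=L-a=6):
  y_1 = -Pa²(L-x)²(3bL-(3b+a)(L-x))/(6L³EI)  [x>a] = -5·2²·(8-(16/3))²·(3·6·8-(3·6+2)·(8-(16/3)))/(6·8³·200000) = -17/810000 m
Load 2 — applied couple M₀=9 kN·m at a=8/3 m (b=L-a=16/3):
  y_2 = (R_Ax³/6 - M_Ax²/2 - M₀(x-a)²/2)/EI  [x>a] with R_A=3/2, M_A=0 = ((3/2)·(16/3)³/6 - 0·(16/3)²/2 - 9·((16/3)-(8/3))²/2)/200000 = 1/33750 m
Load 3 — uniform load w=10 kN/m over full span:
  y_3 = -wx²(L-x)²/(24EI) = -10·(16/3)²·(8-(16/3))²/(24·200000) = -64/151875 m
Load 4 — point force P=20 kN at a=16/5 m (b=L-a=24/5):
  y_4 = -Pa²(L-x)²(3bL-(3b+a)(L-x))/(6L³EI)  [x>a] = -20·(16/5)²·(8-(16/3))²·(3·(24/5)·8-(3·(24/5)+(16/5))·(8-(16/3)))/(6·8³·200000) = -1024/6328125 m
Superposition: y = Σ y_i = -174527/303750000 m ≈ -0.000575 m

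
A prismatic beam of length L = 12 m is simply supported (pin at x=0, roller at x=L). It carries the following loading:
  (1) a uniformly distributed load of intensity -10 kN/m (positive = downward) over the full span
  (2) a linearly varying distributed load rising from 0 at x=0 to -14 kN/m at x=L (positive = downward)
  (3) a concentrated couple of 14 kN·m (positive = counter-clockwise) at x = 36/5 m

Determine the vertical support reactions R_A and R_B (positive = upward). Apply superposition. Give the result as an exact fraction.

Load 1 — uniform load w=-10 kN/m over full span:
  R_A = wL/2 = (-10)·12/2 = -60 kN
  R_B = wL/2 = (-10)·12/2 = -60 kN
Load 2 — triangular load w₀=-14 kN/m (0→w₀ over full span):
  R_A = w₀L/6 = (-14)·12/6 = -28 kN
  R_B = w₀L/3 = (-14)·12/3 = -56 kN
Load 3 — applied couple M₀=14 kN·m at a=36/5 m (b=L-a=24/5):
  R_A = M₀/L = 14/12 = 7/6 kN
  R_B = -M₀/L = -14/12 = -7/6 kN
Superposition: R_A = -521/6 kN, R_B = -703/6 kN

R_A = -521/6 kN, R_B = -703/6 kN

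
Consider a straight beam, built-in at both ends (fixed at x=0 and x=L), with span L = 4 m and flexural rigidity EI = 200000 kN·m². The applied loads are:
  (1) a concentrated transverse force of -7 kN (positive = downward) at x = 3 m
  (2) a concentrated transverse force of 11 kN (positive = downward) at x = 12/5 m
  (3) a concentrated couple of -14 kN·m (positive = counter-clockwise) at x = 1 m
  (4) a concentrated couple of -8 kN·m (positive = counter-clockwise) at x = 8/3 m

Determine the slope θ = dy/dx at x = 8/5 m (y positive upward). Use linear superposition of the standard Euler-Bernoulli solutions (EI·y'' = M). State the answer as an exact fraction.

θ(8/5) = -20417/3750000000 rad

Load 1 — point force P=-7 kN at a=3 m (b=L-a=1):
  θ_1 = -Pb²x(2aL-(3a+b)x)/(2L³EI)  [x≤a] = -(-7)·1²·(8/5)·(2·3·4-(3·3+1)·(8/5))/(2·4³·200000) = 7/2000000 rad
Load 2 — point force P=11 kN at a=12/5 m (b=L-a=8/5):
  θ_2 = -Pb²x(2aL-(3a+b)x)/(2L³EI)  [x≤a] = -11·(8/5)²·(8/5)·(2·(12/5)·4-(3·(12/5)+(8/5))·(8/5))/(2·4³·200000) = -88/9765625 rad
Load 3 — applied couple M₀=-14 kN·m at a=1 m (b=L-a=3):
  θ_3 = (R_Ax²/2 - M_Ax - M₀(x-a))/EI  [x>a] with R_A=-63/16, M_A=21/8 = ((-63/16)·(8/5)²/2 - (21/8)·(8/5) - (-14)·((8/5)-1))/200000 = -21/5000000 rad
Load 4 — applied couple M₀=-8 kN·m at a=8/3 m (b=L-a=4/3):
  θ_4 = (R_Ax²/2 - M_Ax)/EI  [x≤a] with R_A=-8/3, M_A=-8/3 = ((-8/3)·(8/5)²/2 - (-8/3)·(8/5))/200000 = 1/234375 rad
Superposition: θ = Σ θ_i = -20417/3750000000 rad ≈ -0.000005 rad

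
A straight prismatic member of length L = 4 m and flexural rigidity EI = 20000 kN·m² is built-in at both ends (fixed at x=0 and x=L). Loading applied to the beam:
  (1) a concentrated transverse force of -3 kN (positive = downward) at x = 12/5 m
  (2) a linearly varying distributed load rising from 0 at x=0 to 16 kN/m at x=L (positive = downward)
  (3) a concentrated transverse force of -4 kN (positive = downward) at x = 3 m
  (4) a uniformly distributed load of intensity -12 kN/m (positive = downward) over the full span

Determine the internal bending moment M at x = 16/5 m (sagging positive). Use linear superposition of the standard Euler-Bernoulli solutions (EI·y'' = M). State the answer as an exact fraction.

Load 1 — point force P=-3 kN at a=12/5 m (b=L-a=8/5):
  M_1 = Pa²(a+3b)(L-x)/L³ - Pa²b/L²  [x>a] = (-3)·(12/5)²·((12/5)+3·(8/5))·(4-(16/5))/4³ - (-3)·(12/5)²·(8/5)/4² = 108/625 kN·m
Load 2 — triangular load w₀=16 kN/m (0→w₀ over full span):
  M_2 = 3w₀Lx/20 - w₀L²/30 - w₀x³/(6L) = 3·16·4·(16/5)/20 - 16·4²/30 - 16·(16/5)³/(6·4) = 128/375 kN·m
Load 3 — point force P=-4 kN at a=3 m (b=L-a=1):
  M_3 = Pa²(a+3b)(L-x)/L³ - Pa²b/L²  [x>a] = (-4)·3²·(3+3·1)·(4-(16/5))/4³ - (-4)·3²·1/4² = -9/20 kN·m
Load 4 — uniform load w=-12 kN/m over full span:
  M_4 = wLx/2 - wL²/12 - wx²/2 = (-12)·4·(16/5)/2 - (-12)·4²/12 - (-12)·(16/5)²/2 = 16/25 kN·m
Superposition: M = Σ M_i = 5281/7500 kN·m ≈ 0.704133 kN·m

M(16/5) = 5281/7500 kN·m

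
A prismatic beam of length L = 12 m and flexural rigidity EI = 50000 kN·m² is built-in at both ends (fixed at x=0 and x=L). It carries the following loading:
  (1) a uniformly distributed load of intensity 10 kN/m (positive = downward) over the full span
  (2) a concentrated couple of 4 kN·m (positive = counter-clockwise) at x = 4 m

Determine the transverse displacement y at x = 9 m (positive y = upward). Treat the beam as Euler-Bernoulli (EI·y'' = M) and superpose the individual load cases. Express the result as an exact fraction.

y(9) = -1199/200000 m

Load 1 — uniform load w=10 kN/m over full span:
  y_1 = -wx²(L-x)²/(24EI) = -10·9²·(12-9)²/(24·50000) = -243/40000 m
Load 2 — applied couple M₀=4 kN·m at a=4 m (b=L-a=8):
  y_2 = (R_Ax³/6 - M_Ax²/2 - M₀(x-a)²/2)/EI  [x>a] with R_A=4/9, M_A=0 = ((4/9)·9³/6 - 0·9²/2 - 4·(9-4)²/2)/50000 = 1/12500 m
Superposition: y = Σ y_i = -1199/200000 m ≈ -0.005995 m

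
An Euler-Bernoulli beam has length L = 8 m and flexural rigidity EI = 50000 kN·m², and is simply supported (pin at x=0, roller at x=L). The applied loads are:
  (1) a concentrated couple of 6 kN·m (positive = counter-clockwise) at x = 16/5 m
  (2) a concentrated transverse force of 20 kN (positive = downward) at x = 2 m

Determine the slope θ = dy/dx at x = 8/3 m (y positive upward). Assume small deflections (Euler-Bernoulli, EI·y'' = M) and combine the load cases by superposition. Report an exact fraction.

θ(8/3) = -2003/5625000 rad

Load 1 — applied couple M₀=6 kN·m at a=16/5 m (b=L-a=24/5):
  θ_1 = (M₀x²/(2L)+C₁)/EI  [x≤a] with C₁=M₀(3b²-L²)/(6L)=16/25 = (6·(8/3)²/(2·8)+(16/25))/50000 = 31/468750 rad
Load 2 — point force P=20 kN at a=2 m (b=L-a=6):
  θ_2 = -Pa(2L²-6Lx+3x²+a²)/(6LEI)  [x>a] = -20·2·(2·8²-6·8·(8/3)+3·(8/3)²+2²)/(6·8·50000) = -19/45000 rad
Superposition: θ = Σ θ_i = -2003/5625000 rad ≈ -0.000356 rad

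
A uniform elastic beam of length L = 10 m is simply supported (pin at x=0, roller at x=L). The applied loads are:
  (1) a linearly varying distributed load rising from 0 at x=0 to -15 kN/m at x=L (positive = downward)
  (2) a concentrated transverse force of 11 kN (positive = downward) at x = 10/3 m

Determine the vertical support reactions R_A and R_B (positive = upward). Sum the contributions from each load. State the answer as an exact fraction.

Load 1 — triangular load w₀=-15 kN/m (0→w₀ over full span):
  R_A = w₀L/6 = (-15)·10/6 = -25 kN
  R_B = w₀L/3 = (-15)·10/3 = -50 kN
Load 2 — point force P=11 kN at a=10/3 m (b=L-a=20/3):
  R_A = Pb/L = 11·(20/3)/10 = 22/3 kN
  R_B = Pa/L = 11·(10/3)/10 = 11/3 kN
Superposition: R_A = -53/3 kN, R_B = -139/3 kN

R_A = -53/3 kN, R_B = -139/3 kN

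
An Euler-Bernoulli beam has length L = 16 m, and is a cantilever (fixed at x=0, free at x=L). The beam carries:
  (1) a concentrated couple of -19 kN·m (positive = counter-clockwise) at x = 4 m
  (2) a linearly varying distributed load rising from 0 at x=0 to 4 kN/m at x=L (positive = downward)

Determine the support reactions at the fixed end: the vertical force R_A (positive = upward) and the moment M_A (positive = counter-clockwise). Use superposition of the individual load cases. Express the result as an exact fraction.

R_A = 32 kN, M_A = 1081/3 kN·m

Load 1 — applied couple M₀=-19 kN·m at a=4 m (b=L-a=12):
  R_A = 0 kN
  M_A = -M₀ = -(-19) = 19 kN·m
Load 2 — triangular load w₀=4 kN/m (0→w₀ over full span):
  R_A = w₀L/2 = 4·16/2 = 32 kN
  M_A = w₀L²/3 = 4·16²/3 = 1024/3 kN·m
Superposition: R_A = 32 kN, M_A = 1081/3 kN·m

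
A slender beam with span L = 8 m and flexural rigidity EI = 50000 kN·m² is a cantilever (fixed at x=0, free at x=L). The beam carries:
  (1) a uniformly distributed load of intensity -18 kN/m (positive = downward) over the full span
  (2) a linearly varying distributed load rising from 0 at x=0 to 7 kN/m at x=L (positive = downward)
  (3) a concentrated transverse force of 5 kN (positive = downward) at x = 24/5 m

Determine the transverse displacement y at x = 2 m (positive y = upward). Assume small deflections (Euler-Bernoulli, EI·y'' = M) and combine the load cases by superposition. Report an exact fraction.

Load 1 — uniform load w=-18 kN/m over full span:
  y_1 = -wx²(x²-4Lx+6L²)/(24EI) = -(-18)·2²·(2²-4·8·2+6·8²)/(24·50000) = 243/12500 m
Load 2 — triangular load w₀=7 kN/m (0→w₀ over full span):
  y_2 = (w₀Lx³/12-w₀L²x²/6-w₀x⁵/(120L))/EI = (7·8·2³/12-7·8²·2²/6-7·2⁵/(120·8))/50000 = -7847/1500000 m
Load 3 — point force P=5 kN at a=24/5 m (b=L-a=16/5):
  y_3 = -Px²(3a-x)/(6EI)  [x≤a] = -5·2²·(3·(24/5)-2)/(6·50000) = -31/37500 m
Superposition: y = Σ y_i = 6691/500000 m ≈ 0.013382 m

y(2) = 6691/500000 m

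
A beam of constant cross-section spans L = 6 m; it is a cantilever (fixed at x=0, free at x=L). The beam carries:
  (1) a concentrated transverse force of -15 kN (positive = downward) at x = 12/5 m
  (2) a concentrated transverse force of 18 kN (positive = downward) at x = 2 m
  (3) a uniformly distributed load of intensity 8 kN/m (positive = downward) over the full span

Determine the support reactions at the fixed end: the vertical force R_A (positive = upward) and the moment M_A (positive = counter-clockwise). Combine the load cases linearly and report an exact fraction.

Load 1 — point force P=-15 kN at a=12/5 m (b=L-a=18/5):
  R_A = P = (-15) = -15 kN
  M_A = Pa = (-15)·(12/5) = -36 kN·m
Load 2 — point force P=18 kN at a=2 m (b=L-a=4):
  R_A = P = 18 kN
  M_A = Pa = 18·2 = 36 kN·m
Load 3 — uniform load w=8 kN/m over full span:
  R_A = wL = 8·6 = 48 kN
  M_A = wL²/2 = 8·6²/2 = 144 kN·m
Superposition: R_A = 51 kN, M_A = 144 kN·m

R_A = 51 kN, M_A = 144 kN·m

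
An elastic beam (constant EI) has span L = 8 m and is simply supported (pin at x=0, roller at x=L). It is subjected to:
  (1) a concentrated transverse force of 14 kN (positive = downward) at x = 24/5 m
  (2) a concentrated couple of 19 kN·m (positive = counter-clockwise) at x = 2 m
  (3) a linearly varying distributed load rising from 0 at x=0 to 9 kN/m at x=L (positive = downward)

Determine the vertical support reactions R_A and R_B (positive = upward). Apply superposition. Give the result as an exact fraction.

R_A = 799/40 kN, R_B = 1201/40 kN

Load 1 — point force P=14 kN at a=24/5 m (b=L-a=16/5):
  R_A = Pb/L = 14·(16/5)/8 = 28/5 kN
  R_B = Pa/L = 14·(24/5)/8 = 42/5 kN
Load 2 — applied couple M₀=19 kN·m at a=2 m (b=L-a=6):
  R_A = M₀/L = 19/8 kN
  R_B = -M₀/L = -19/8 kN
Load 3 — triangular load w₀=9 kN/m (0→w₀ over full span):
  R_A = w₀L/6 = 9·8/6 = 12 kN
  R_B = w₀L/3 = 9·8/3 = 24 kN
Superposition: R_A = 799/40 kN, R_B = 1201/40 kN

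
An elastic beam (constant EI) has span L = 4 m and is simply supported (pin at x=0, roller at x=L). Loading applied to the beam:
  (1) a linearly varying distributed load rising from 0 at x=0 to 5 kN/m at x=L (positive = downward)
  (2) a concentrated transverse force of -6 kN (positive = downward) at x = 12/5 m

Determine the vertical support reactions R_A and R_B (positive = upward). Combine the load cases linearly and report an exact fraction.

Load 1 — triangular load w₀=5 kN/m (0→w₀ over full span):
  R_A = w₀L/6 = 5·4/6 = 10/3 kN
  R_B = w₀L/3 = 5·4/3 = 20/3 kN
Load 2 — point force P=-6 kN at a=12/5 m (b=L-a=8/5):
  R_A = Pb/L = (-6)·(8/5)/4 = -12/5 kN
  R_B = Pa/L = (-6)·(12/5)/4 = -18/5 kN
Superposition: R_A = 14/15 kN, R_B = 46/15 kN

R_A = 14/15 kN, R_B = 46/15 kN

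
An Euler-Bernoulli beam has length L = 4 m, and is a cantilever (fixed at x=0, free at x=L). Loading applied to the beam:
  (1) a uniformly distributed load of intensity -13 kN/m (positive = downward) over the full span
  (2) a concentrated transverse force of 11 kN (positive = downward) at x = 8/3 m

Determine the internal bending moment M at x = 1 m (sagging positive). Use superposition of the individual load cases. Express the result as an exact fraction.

M(1) = 241/6 kN·m

Load 1 — uniform load w=-13 kN/m over full span:
  M_1 = -w(L-x)²/2 = -(-13)·(4-1)²/2 = 117/2 kN·m
Load 2 — point force P=11 kN at a=8/3 m (b=L-a=4/3):
  M_2 = -P(a-x)  [x≤a] = -11·((8/3)-1) = -55/3 kN·m
Superposition: M = Σ M_i = 241/6 kN·m ≈ 40.166667 kN·m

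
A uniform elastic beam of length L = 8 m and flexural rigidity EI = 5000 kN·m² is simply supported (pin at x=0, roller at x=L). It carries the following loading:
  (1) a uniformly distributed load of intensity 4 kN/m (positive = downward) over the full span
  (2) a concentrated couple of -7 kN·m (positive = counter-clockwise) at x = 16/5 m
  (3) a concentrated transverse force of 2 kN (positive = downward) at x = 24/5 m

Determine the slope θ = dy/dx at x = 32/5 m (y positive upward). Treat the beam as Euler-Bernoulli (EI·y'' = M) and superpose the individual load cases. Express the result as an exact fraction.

θ(32/5) = 731/46875 rad

Load 1 — uniform load w=4 kN/m over full span:
  θ_1 = -w(L³-6Lx²+4x³)/(24EI) = -4·(8³-6·8·(32/5)²+4·(32/5)³)/(24·5000) = 1056/78125 rad
Load 2 — applied couple M₀=-7 kN·m at a=16/5 m (b=L-a=24/5):
  θ_2 = (M₀x²/(2L)-M₀(x-a)+C₁)/EI  [x>a] with C₁=M₀(3b²-L²)/(6L)=-56/75 = ((-7)·(32/5)²/(2·8)-(-7)·((32/5)-(16/5))+(-56/75))/5000 = 7/9375 rad
Load 3 — point force P=2 kN at a=24/5 m (b=L-a=16/5):
  θ_3 = -Pa(2L²-6Lx+3x²+a²)/(6LEI)  [x>a] = -2·(24/5)·(2·8²-6·8·(32/5)+3·(32/5)²+(24/5)²)/(6·8·5000) = 104/78125 rad
Superposition: θ = Σ θ_i = 731/46875 rad ≈ 0.015595 rad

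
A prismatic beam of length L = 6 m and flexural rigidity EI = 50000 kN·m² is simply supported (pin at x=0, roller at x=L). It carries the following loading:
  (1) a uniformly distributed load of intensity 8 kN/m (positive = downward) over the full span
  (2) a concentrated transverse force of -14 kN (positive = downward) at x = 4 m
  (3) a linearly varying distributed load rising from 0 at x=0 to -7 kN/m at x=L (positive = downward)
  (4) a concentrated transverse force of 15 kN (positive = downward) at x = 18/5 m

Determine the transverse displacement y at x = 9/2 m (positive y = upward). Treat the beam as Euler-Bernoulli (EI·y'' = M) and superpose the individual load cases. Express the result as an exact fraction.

y(9/2) = -2212631/1920000000 m

Load 1 — uniform load w=8 kN/m over full span:
  y_1 = -wx(L³-2Lx²+x³)/(24EI) = -8·(9/2)·(6³-2·6·(9/2)²+(9/2)³)/(24·50000) = -1539/800000 m
Load 2 — point force P=-14 kN at a=4 m (b=L-a=2):
  y_2 = -Pa(L-x)(2Lx-a²-x²)/(6LEI)  [x>a] = -(-14)·4·(6-(9/2))·(2·6·(9/2)-4²-(9/2)²)/(6·6·50000) = 497/600000 m
Load 3 — triangular load w₀=-7 kN/m (0→w₀ over full span):
  y_3 = -w₀x(7L⁴-10L²x²+3x⁴)/(360LEI) = -(-7)·(9/2)·(7·6⁴-10·6²·(9/2)²+3·(9/2)⁴)/(360·6·50000) = 22491/25600000 m
Load 4 — point force P=15 kN at a=18/5 m (b=L-a=12/5):
  y_4 = -Pa(L-x)(2Lx-a²-x²)/(6LEI)  [x>a] = -15·(18/5)·(6-(9/2))·(2·6·(9/2)-(18/5)²-(9/2)²)/(6·6·50000) = -18711/20000000 m
Superposition: y = Σ y_i = -2212631/1920000000 m ≈ -0.001152 m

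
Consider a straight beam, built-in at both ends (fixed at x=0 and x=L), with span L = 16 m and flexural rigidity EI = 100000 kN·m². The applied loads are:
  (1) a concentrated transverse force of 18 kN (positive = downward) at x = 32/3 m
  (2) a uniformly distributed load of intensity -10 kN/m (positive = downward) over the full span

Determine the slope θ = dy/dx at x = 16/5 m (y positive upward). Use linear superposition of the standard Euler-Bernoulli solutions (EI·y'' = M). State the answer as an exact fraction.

Load 1 — point force P=18 kN at a=32/3 m (b=L-a=16/3):
  θ_1 = -Pb²x(2aL-(3a+b)x)/(2L³EI)  [x≤a] = -18·(16/3)²·(16/5)·(2·(32/3)·16-(3·(32/3)+(16/3))·(16/5))/(2·16³·100000) = -104/234375 rad
Load 2 — uniform load w=-10 kN/m over full span:
  θ_2 = -wx(L-x)(L-2x)/(12EI) = -(-10)·(16/5)·(16-(16/5))·(16-2·(16/5))/(12·100000) = 256/78125 rad
Superposition: θ = Σ θ_i = 664/234375 rad ≈ 0.002833 rad

θ(16/5) = 664/234375 rad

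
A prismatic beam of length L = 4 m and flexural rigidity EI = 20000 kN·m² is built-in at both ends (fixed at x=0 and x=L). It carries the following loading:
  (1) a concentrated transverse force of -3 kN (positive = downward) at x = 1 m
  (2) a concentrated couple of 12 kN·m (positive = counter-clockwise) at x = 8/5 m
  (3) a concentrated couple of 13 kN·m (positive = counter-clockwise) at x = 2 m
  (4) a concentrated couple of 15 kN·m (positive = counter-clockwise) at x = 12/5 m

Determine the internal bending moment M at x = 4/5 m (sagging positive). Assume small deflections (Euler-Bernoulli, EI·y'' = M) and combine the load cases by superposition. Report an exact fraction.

Load 1 — point force P=-3 kN at a=1 m (b=L-a=3):
  M_1 = Pb²(3a+b)x/L³ - Pab²/L²  [x≤a] = (-3)·3²·(3·1+3)·(4/5)/4³ - (-3)·1·3²/4² = -27/80 kN·m
Load 2 — applied couple M₀=12 kN·m at a=8/5 m (b=L-a=12/5):
  M_2 = R_Ax - M_A  [x≤a] with R_A=108/25, M_A=36/25 = (108/25)·(4/5) - (36/25) = 252/125 kN·m
Load 3 — applied couple M₀=13 kN·m at a=2 m (b=L-a=2):
  M_3 = R_Ax - M_A  [x≤a] with R_A=39/8, M_A=13/4 = (39/8)·(4/5) - (13/4) = 13/20 kN·m
Load 4 — applied couple M₀=15 kN·m at a=12/5 m (b=L-a=8/5):
  M_4 = R_Ax - M_A  [x≤a] with R_A=27/5, M_A=24/5 = (27/5)·(4/5) - (24/5) = -12/25 kN·m
Superposition: M = Σ M_i = 3697/2000 kN·m ≈ 1.848500 kN·m

M(4/5) = 3697/2000 kN·m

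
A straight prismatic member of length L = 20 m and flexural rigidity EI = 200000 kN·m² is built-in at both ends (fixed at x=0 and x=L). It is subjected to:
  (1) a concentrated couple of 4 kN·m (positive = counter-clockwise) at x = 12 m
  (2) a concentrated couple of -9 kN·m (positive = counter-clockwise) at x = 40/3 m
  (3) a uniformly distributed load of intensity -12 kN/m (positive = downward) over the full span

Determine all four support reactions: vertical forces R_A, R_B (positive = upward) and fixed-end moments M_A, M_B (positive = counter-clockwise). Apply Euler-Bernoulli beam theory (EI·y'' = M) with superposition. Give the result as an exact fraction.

R_A = -15039/125 kN, M_A = -10043/25 kN·m, R_B = -14961/125 kN, M_B = 10012/25 kN·m

Load 1 — applied couple M₀=4 kN·m at a=12 m (b=L-a=8):
  R_A = 6M₀ab/L³ = 6·4·12·8/20³ = 36/125 kN
  M_A = M₀b(2a-b)/L² = 4·8·(2·12-8)/20² = 32/25 kN·m
  R_B = -6M₀ab/L³ = -6·4·12·8/20³ = -36/125 kN
  M_B = M₀a(2b-a)/L² = 4·12·(2·8-12)/20² = 12/25 kN·m
Load 2 — applied couple M₀=-9 kN·m at a=40/3 m (b=L-a=20/3):
  R_A = 6M₀ab/L³ = 6·(-9)·(40/3)·(20/3)/20³ = -3/5 kN
  M_A = M₀b(2a-b)/L² = (-9)·(20/3)·(2·(40/3)-(20/3))/20² = -3 kN·m
  R_B = -6M₀ab/L³ = -6·(-9)·(40/3)·(20/3)/20³ = 3/5 kN
  M_B = M₀a(2b-a)/L² = (-9)·(40/3)·(2·(20/3)-(40/3))/20² = 0 kN·m
Load 3 — uniform load w=-12 kN/m over full span:
  R_A = wL/2 = (-12)·20/2 = -120 kN
  M_A = wL²/12 = (-12)·20²/12 = -400 kN·m
  R_B = wL/2 = (-12)·20/2 = -120 kN
  M_B = -wL²/12 = -(-12)·20²/12 = 400 kN·m
Superposition: R_A = -15039/125 kN, M_A = -10043/25 kN·m, R_B = -14961/125 kN, M_B = 10012/25 kN·m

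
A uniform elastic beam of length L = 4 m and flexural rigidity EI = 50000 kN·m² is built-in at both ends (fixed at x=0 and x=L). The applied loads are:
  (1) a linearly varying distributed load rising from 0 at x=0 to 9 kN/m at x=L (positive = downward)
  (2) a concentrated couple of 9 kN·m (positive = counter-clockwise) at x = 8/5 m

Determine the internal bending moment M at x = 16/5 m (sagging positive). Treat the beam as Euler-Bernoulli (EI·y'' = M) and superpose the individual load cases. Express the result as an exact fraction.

M(16/5) = 12/25 kN·m

Load 1 — triangular load w₀=9 kN/m (0→w₀ over full span):
  M_1 = 3w₀Lx/20 - w₀L²/30 - w₀x³/(6L) = 3·9·4·(16/5)/20 - 9·4²/30 - 9·(16/5)³/(6·4) = 24/125 kN·m
Load 2 — applied couple M₀=9 kN·m at a=8/5 m (b=L-a=12/5):
  M_2 = R_Ax - M_A - M₀  [x>a] with R_A=81/25, M_A=27/25 = (81/25)·(16/5) - (27/25) - 9 = 36/125 kN·m
Superposition: M = Σ M_i = 12/25 kN·m ≈ 0.480000 kN·m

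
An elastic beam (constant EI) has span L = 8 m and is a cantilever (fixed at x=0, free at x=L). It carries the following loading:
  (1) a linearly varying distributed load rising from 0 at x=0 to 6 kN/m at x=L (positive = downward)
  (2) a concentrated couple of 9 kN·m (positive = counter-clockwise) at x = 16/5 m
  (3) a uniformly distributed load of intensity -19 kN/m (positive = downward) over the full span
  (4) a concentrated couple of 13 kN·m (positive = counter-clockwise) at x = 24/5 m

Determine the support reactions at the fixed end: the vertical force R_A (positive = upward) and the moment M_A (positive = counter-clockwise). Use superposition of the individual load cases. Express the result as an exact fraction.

Load 1 — triangular load w₀=6 kN/m (0→w₀ over full span):
  R_A = w₀L/2 = 6·8/2 = 24 kN
  M_A = w₀L²/3 = 6·8²/3 = 128 kN·m
Load 2 — applied couple M₀=9 kN·m at a=16/5 m (b=L-a=24/5):
  R_A = 0 kN
  M_A = -M₀ = -9 kN·m
Load 3 — uniform load w=-19 kN/m over full span:
  R_A = wL = (-19)·8 = -152 kN
  M_A = wL²/2 = (-19)·8²/2 = -608 kN·m
Load 4 — applied couple M₀=13 kN·m at a=24/5 m (b=L-a=16/5):
  R_A = 0 kN
  M_A = -M₀ = -13 kN·m
Superposition: R_A = -128 kN, M_A = -502 kN·m

R_A = -128 kN, M_A = -502 kN·m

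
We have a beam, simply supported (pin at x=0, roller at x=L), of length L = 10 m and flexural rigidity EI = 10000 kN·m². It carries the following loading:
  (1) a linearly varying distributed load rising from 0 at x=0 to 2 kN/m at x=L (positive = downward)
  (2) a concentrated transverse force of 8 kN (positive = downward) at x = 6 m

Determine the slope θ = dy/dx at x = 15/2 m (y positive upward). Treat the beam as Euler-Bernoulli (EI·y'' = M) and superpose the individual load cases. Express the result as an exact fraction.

Load 1 — triangular load w₀=2 kN/m (0→w₀ over full span):
  θ_1 = -w₀(7L⁴-30L²x²+15x⁴)/(360LEI) = -2·(7·10⁴-30·10²·(15/2)²+15·(15/2)⁴)/(360·10·10000) = 1313/460800 rad
Load 2 — point force P=8 kN at a=6 m (b=L-a=4):
  θ_2 = -Pa(2L²-6Lx+3x²+a²)/(6LEI)  [x>a] = -8·6·(2·10²-6·10·(15/2)+3·(15/2)²+6²)/(6·10·10000) = 181/50000 rad
Superposition: θ = Σ θ_i = 372637/57600000 rad ≈ 0.006469 rad

θ(15/2) = 372637/57600000 rad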